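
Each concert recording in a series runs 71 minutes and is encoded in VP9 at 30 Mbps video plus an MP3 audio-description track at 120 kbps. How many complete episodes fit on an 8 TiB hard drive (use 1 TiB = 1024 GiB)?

548

71 min = 4260 s
Audio: 120 kbps = 0.120 Mbps.
Total bitrate: 30.120 Mbps.
Per item: 30.120 Mbps × 4260 s = 128,311 Mb = 16,039 MB.
Capacity: 8 TiB = 70,368,744 Mb; 548.42 items → 548 complete.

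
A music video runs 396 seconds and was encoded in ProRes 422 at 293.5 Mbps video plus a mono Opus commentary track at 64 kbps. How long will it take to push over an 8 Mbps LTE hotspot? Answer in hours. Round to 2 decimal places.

4.04 hours

Audio: 64 kbps = 0.064 Mbps.
Total bitrate: 293.564 Mbps.
File: 293.564 Mbps × 396 s = 116251.3 Mb.
At 8 Mbps: 116251.3 / 8 = 14531.4 s ≈ 4.04 hours.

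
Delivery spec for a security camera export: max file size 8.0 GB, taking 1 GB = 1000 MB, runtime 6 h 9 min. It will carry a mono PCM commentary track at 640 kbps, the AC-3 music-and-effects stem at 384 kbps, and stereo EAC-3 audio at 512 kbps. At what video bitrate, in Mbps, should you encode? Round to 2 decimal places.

1.35 Mbps

Budget: 8.0 GB = 64000.0 Mb.
6 h 9 min = 369 min = 22140 s
Total bitrate budget: 64000.0 Mb / 22140 s = 2.891 Mbps.
Audio total: 640 + 384 + 512 = 1536 kbps = 1.536 Mbps.
Video: 2.891 − 1.536 = 1.355 Mbps.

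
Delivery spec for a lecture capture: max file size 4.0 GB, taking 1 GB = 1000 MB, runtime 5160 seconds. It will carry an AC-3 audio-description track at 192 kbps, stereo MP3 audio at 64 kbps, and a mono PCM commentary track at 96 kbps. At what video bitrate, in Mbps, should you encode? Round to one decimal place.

Budget: 4.0 GB = 32000.0 Mb.
Total bitrate budget: 32000.0 Mb / 5160 s = 6.202 Mbps.
Audio total: 192 + 64 + 96 = 352 kbps = 0.352 Mbps.
Video: 6.202 − 0.352 = 5.850 Mbps.

5.8 Mbps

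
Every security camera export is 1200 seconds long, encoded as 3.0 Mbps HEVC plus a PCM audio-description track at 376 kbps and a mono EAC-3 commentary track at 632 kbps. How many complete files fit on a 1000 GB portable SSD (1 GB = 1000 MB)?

1663

Audio total: 376 + 632 = 1008 kbps = 1.008 Mbps.
Total bitrate: 4.008 Mbps.
Per item: 4.008 Mbps × 1200 s = 4,810 Mb = 601.2 MB.
Capacity: 1000 GB = 8,000,000 Mb; 1663.34 items → 1663 complete.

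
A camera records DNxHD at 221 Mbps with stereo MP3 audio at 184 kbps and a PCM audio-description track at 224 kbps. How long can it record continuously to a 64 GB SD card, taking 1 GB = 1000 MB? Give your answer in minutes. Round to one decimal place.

38.5 minutes

Audio total: 184 + 224 = 408 kbps = 0.408 Mbps.
Total bitrate: 221 + 0.408 = 221.408 Mbps.
Capacity: 64 GB = 512,000 Mb.
Recording time: 512,000 / 221.408 = 2,312 s ≈ 38.5 minutes.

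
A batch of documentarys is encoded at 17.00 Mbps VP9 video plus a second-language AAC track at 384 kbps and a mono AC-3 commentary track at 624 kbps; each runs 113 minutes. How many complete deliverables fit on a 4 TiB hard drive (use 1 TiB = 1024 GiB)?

113 min = 6780 s
Audio total: 384 + 624 = 1008 kbps = 1.008 Mbps.
Total bitrate: 18.008 Mbps.
Per item: 18.008 Mbps × 6780 s = 122,094 Mb = 15,262 MB.
Capacity: 4 TiB = 35,184,372 Mb; 288.17 items → 288 complete.

288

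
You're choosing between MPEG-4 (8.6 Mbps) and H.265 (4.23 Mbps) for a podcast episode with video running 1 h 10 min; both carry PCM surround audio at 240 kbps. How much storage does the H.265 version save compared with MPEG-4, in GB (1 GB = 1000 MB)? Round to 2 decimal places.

1 h 10 min = 70 min = 4200 s
Audio: 240 kbps = 0.240 Mbps.
MPEG-4: 8.840 Mbps × 4200 s = 37128.0 Mb = 4.641 GB.
H.265: 4.470 Mbps × 4200 s = 18774.0 Mb = 2.347 GB.
Saving: 4.641 − 2.347 = 2.294 GB.

2.29 GB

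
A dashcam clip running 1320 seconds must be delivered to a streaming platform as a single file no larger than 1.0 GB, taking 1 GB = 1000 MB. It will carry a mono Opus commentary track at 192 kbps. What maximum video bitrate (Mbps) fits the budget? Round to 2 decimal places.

5.87 Mbps

Budget: 1.0 GB = 8000.0 Mb.
Total bitrate budget: 8000.0 Mb / 1320 s = 6.061 Mbps.
Audio: 192 kbps = 0.192 Mbps.
Video: 6.061 − 0.192 = 5.869 Mbps.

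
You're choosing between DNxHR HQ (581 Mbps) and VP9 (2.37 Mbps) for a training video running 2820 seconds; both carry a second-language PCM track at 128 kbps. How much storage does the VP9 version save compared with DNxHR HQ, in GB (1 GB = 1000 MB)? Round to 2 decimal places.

203.97 GB

Audio: 128 kbps = 0.128 Mbps.
DNxHR HQ: 581.128 Mbps × 2820 s = 1638781.0 Mb = 204.848 GB.
VP9: 2.498 Mbps × 2820 s = 7044.4 Mb = 0.881 GB.
Saving: 204.848 − 0.881 = 203.967 GB.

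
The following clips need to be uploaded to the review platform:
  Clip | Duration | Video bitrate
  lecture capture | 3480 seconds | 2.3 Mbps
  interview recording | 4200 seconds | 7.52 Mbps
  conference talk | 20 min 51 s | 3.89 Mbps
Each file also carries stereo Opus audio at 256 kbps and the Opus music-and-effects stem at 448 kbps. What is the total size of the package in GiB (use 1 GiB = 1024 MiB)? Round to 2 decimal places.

5.91 GiB

Audio total: 256 + 448 = 704 kbps = 0.704 Mbps.
lecture capture: 3.004 Mbps × 3480 s = 10453.9 Mb
interview recording: 8.224 Mbps × 4200 s = 34540.8 Mb
conference talk: 4.594 Mbps × 1251 s = 5747.1 Mb
Total: 50741.8 Mb = 6342.7 MB.
= 5.907 GiB.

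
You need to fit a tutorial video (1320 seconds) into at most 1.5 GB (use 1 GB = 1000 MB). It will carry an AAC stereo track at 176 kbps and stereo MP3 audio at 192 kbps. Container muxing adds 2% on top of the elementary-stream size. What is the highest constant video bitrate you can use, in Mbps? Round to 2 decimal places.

Budget: 1.5 GB = 12000.0 Mb.
Stream payload after overhead: 12000.0 / 1.02 = 11764.7 Mb.
Total bitrate budget: 11764.7 Mb / 1320 s = 8.913 Mbps.
Audio total: 176 + 192 = 368 kbps = 0.368 Mbps.
Video: 8.913 − 0.368 = 8.545 Mbps.

8.54 Mbps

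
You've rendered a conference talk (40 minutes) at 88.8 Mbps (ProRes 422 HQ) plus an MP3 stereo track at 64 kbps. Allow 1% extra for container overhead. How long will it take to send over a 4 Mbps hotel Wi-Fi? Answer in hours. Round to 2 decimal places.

14.96 hours

40 min = 2400 s
Audio: 64 kbps = 0.064 Mbps.
Total bitrate: 88.864 Mbps.
File: 88.864 Mbps × 2400 s = 213273.6 Mb.
With 1% container overhead: ×1.01. → 215406.3 Mb.
At 4 Mbps: 215406.3 / 4 = 53851.6 s ≈ 15 hours.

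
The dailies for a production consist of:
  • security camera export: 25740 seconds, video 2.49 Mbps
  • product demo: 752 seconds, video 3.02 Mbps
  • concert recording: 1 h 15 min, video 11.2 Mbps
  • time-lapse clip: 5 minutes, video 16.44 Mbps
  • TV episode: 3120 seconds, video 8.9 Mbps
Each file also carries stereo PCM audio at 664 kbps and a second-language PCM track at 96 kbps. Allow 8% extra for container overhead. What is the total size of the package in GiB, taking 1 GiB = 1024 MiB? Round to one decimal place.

22.1 GiB

Audio total: 664 + 96 = 760 kbps = 0.760 Mbps.
security camera export: 3.250 Mbps × 25740 s × 1.08 = 90347.4 Mb
product demo: 3.780 Mbps × 752 s × 1.08 = 3070.0 Mb
concert recording: 11.960 Mbps × 4500 s × 1.08 = 58125.6 Mb
time-lapse clip: 17.200 Mbps × 300 s × 1.08 = 5572.8 Mb
TV episode: 9.660 Mbps × 3120 s × 1.08 = 32550.3 Mb
Total: 189666.1 Mb = 23708.3 MB.
= 22.08 GiB.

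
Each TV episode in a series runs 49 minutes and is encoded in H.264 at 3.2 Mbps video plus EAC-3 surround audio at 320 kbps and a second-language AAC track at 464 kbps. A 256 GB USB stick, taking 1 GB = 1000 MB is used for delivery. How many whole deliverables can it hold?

174

49 min = 2940 s
Audio total: 320 + 464 = 784 kbps = 0.784 Mbps.
Total bitrate: 3.984 Mbps.
Per item: 3.984 Mbps × 2940 s = 11,713 Mb = 1,464 MB.
Capacity: 256 GB = 2,048,000 Mb; 174.85 items → 174 complete.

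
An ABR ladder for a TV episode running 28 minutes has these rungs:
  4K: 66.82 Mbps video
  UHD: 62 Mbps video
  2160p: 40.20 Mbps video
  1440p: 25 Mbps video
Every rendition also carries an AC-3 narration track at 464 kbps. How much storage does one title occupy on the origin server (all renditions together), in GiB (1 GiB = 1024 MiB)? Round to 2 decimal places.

28 min = 1680 s
Audio: 464 kbps = 0.464 Mbps.
Sum of rendition bitrates: (66.82+0.464) + (62+0.464) + (40.20+0.464) + (25+0.464) = 195.876 Mbps.
× 1680 s = 329,072 Mb = 41,134 MB = 38.31 GiB.

38.31 GiB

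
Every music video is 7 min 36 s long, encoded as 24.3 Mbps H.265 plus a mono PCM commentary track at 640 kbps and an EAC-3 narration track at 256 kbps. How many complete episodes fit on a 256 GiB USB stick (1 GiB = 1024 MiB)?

191

7 min 36 s = 456 s
Audio total: 640 + 256 = 896 kbps = 0.896 Mbps.
Total bitrate: 25.196 Mbps.
Per item: 25.196 Mbps × 456 s = 11,489 Mb = 1,436 MB.
Capacity: 256 GiB = 2,199,023 Mb; 191.40 items → 191 complete.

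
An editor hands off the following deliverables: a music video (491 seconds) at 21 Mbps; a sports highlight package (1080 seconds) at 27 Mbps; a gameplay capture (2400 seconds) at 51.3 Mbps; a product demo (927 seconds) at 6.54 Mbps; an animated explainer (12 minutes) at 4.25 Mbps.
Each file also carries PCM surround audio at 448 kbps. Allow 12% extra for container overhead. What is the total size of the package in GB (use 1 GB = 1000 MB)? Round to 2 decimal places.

24.39 GB

Audio: 448 kbps = 0.448 Mbps.
music video: 21.448 Mbps × 491 s × 1.12 = 11794.7 Mb
sports highlight package: 27.448 Mbps × 1080 s × 1.12 = 33201.1 Mb
gameplay capture: 51.748 Mbps × 2400 s × 1.12 = 139098.6 Mb
product demo: 6.988 Mbps × 927 s × 1.12 = 7255.2 Mb
animated explainer: 4.698 Mbps × 720 s × 1.12 = 3788.5 Mb
Total: 195138.1 Mb = 24392.3 MB.
= 24.39 GB.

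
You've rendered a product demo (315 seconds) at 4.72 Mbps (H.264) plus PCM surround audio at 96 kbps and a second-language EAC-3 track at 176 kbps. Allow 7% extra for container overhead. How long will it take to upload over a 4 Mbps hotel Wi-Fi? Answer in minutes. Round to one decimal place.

7.0 minutes

Audio total: 96 + 176 = 272 kbps = 0.272 Mbps.
Total bitrate: 4.992 Mbps.
File: 4.992 Mbps × 315 s = 1572.5 Mb.
With 7% container overhead: ×1.07. → 1682.6 Mb.
At 4 Mbps: 1682.6 / 4 = 420.6 s ≈ 7.01 minutes.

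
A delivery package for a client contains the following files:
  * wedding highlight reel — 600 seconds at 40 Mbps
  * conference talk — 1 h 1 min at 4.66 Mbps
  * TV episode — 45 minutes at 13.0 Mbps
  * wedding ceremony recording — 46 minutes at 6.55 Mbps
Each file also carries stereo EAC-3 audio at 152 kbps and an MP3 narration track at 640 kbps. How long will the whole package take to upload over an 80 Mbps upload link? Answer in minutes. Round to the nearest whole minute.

Audio total: 152 + 640 = 792 kbps = 0.792 Mbps.
wedding highlight reel: 40.792 Mbps × 600 s = 24475.2 Mb
conference talk: 5.452 Mbps × 3660 s = 19954.3 Mb
TV episode: 13.792 Mbps × 2700 s = 37238.4 Mb
wedding ceremony recording: 7.342 Mbps × 2760 s = 20263.9 Mb
Total: 101931.8 Mb = 12741.5 MB.
At 80 Mbps: 101931.8 / 80 = 1274 s ≈ 21.2 minutes.

21 minutes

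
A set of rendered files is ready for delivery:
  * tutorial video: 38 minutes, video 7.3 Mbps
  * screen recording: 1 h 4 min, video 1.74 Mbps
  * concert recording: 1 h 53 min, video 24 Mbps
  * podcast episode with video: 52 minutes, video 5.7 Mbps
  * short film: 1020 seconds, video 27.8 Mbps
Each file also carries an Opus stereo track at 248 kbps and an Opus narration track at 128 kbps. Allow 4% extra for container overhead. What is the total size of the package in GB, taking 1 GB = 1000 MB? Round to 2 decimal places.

31.02 GB

Audio total: 248 + 128 = 376 kbps = 0.376 Mbps.
tutorial video: 7.676 Mbps × 2280 s × 1.04 = 18201.3 Mb
screen recording: 2.116 Mbps × 3840 s × 1.04 = 8450.5 Mb
concert recording: 24.376 Mbps × 6780 s × 1.04 = 171880.1 Mb
podcast episode with video: 6.076 Mbps × 3120 s × 1.04 = 19715.4 Mb
short film: 28.176 Mbps × 1020 s × 1.04 = 29889.1 Mb
Total: 248136.3 Mb = 31017.0 MB.
= 31.02 GB.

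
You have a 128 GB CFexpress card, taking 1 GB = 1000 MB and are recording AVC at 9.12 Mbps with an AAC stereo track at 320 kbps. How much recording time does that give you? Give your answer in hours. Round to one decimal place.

Audio: 320 kbps = 0.320 Mbps.
Total bitrate: 9.12 + 0.320 = 9.440 Mbps.
Capacity: 128 GB = 1,024,000 Mb.
Recording time: 1,024,000 / 9.440 = 108,475 s ≈ 30.1 hours.

30.1 hours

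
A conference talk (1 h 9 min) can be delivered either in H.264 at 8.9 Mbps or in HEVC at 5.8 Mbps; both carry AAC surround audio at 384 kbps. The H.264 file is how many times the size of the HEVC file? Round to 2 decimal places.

1.50

1 h 9 min = 69 min = 4140 s
Audio: 384 kbps = 0.384 Mbps.
H.264: 9.284 Mbps × 4140 s = 38435.8 Mb = 4.804 GB.
HEVC: 6.184 Mbps × 4140 s = 25601.8 Mb = 3.200 GB.
Ratio: 4.804 / 3.200 = 1.501.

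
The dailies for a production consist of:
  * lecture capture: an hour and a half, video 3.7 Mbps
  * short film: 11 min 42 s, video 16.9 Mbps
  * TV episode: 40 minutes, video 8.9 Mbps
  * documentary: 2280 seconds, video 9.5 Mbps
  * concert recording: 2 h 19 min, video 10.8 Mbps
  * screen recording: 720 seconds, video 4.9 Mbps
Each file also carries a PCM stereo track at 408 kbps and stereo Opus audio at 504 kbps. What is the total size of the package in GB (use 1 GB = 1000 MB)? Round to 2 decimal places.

Audio total: 408 + 504 = 912 kbps = 0.912 Mbps.
lecture capture: 4.612 Mbps × 5400 s = 24904.8 Mb
short film: 17.812 Mbps × 702 s = 12504.0 Mb
TV episode: 9.812 Mbps × 2400 s = 23548.8 Mb
documentary: 10.412 Mbps × 2280 s = 23739.4 Mb
concert recording: 11.712 Mbps × 8340 s = 97678.1 Mb
screen recording: 5.812 Mbps × 720 s = 4184.6 Mb
Total: 186559.7 Mb = 23320.0 MB.
= 23.32 GB.

23.32 GB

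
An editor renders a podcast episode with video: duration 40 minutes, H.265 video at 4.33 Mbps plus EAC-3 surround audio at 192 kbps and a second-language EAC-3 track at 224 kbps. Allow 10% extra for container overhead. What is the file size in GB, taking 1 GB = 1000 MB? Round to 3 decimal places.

40 min = 2400 s
Audio total: 192 + 224 = 416 kbps = 0.416 Mbps.
Total bitrate: 4.33 + 0.416 = 4.746 Mbps.
Stream data: 4.746 Mbps × 2400 s = 11390.4 Mb.
With 10% container overhead: ×1.10.
12,529 Mb ÷ 8 = 1,566 MB → 1.566 GB.

1.566 GB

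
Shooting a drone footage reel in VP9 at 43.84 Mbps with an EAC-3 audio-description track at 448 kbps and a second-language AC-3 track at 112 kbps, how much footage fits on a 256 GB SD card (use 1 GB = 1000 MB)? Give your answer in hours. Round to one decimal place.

12.8 hours

Audio total: 448 + 112 = 560 kbps = 0.560 Mbps.
Total bitrate: 43.84 + 0.560 = 44.400 Mbps.
Capacity: 256 GB = 2,048,000 Mb.
Recording time: 2,048,000 / 44.400 = 46,126 s ≈ 12.8 hours.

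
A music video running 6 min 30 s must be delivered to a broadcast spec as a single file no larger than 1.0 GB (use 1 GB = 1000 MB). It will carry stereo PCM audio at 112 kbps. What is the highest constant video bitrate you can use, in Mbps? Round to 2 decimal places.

Budget: 1.0 GB = 8000.0 Mb.
6 min 30 s = 390 s
Total bitrate budget: 8000.0 Mb / 390 s = 20.513 Mbps.
Audio: 112 kbps = 0.112 Mbps.
Video: 20.513 − 0.112 = 20.401 Mbps.

20.40 Mbps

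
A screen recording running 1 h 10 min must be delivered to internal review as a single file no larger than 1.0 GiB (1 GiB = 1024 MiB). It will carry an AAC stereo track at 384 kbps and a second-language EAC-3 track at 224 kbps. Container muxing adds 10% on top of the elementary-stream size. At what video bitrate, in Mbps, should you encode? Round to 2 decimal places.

1.25 Mbps

Budget: 1.0 GiB = 8589.9 Mb.
Stream payload after overhead: 8589.9 / 1.10 = 7809.0 Mb.
1 h 10 min = 70 min = 4200 s
Total bitrate budget: 7809.0 Mb / 4200 s = 1.859 Mbps.
Audio total: 384 + 224 = 608 kbps = 0.608 Mbps.
Video: 1.859 − 0.608 = 1.251 Mbps.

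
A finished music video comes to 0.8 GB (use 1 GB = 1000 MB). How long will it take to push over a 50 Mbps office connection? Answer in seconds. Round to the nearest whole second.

128 seconds

File: 0.8 GB = 6400.0 Mb.
At 50 Mbps: 6400.0 / 50 = 128.0 s ≈ 128 seconds.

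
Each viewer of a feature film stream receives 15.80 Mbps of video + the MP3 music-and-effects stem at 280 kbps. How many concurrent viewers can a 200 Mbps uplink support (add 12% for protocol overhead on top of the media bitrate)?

Audio: 280 kbps = 0.280 Mbps.
Per-viewer media rate: 16.080 Mbps.
On the wire with 12% overhead: 18.010 Mbps.
200 Mbps = 200.0 Mbps; 200.0 / 18.010 = 11.11 → 11 viewers.

11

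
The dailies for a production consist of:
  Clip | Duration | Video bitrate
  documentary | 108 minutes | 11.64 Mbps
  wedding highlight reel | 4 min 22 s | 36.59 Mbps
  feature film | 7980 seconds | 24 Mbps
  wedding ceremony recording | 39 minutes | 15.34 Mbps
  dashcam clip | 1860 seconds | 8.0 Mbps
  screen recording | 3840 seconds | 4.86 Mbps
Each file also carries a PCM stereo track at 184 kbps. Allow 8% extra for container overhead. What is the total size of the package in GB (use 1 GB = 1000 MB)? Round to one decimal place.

Audio: 184 kbps = 0.184 Mbps.
documentary: 11.824 Mbps × 6480 s × 1.08 = 82749.1 Mb
wedding highlight reel: 36.774 Mbps × 262 s × 1.08 = 10405.6 Mb
feature film: 24.184 Mbps × 7980 s × 1.08 = 208427.4 Mb
wedding ceremony recording: 15.524 Mbps × 2340 s × 1.08 = 39232.3 Mb
dashcam clip: 8.184 Mbps × 1860 s × 1.08 = 16440.0 Mb
screen recording: 5.044 Mbps × 3840 s × 1.08 = 20918.5 Mb
Total: 378172.8 Mb = 47271.6 MB.
= 47.27 GB.

47.3 GB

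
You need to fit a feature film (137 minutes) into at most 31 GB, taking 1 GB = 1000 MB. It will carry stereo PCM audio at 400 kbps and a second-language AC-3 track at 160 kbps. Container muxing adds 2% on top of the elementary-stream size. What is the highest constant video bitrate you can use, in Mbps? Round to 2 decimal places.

29.02 Mbps

Budget: 31 GB = 248000.0 Mb.
Stream payload after overhead: 248000.0 / 1.02 = 243137.3 Mb.
137 min = 8220 s
Total bitrate budget: 243137.3 Mb / 8220 s = 29.579 Mbps.
Audio total: 400 + 160 = 560 kbps = 0.560 Mbps.
Video: 29.579 − 0.560 = 29.019 Mbps.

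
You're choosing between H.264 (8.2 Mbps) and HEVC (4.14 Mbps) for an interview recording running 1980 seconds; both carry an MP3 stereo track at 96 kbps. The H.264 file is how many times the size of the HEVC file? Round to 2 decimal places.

Audio: 96 kbps = 0.096 Mbps.
H.264: 8.296 Mbps × 1980 s = 16426.1 Mb = 2.053 GB.
HEVC: 4.236 Mbps × 1980 s = 8387.3 Mb = 1.048 GB.
Ratio: 2.053 / 1.048 = 1.958.

1.96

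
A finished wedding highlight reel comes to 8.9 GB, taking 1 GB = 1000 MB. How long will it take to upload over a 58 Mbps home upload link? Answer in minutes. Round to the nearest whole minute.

20 minutes

File: 8.9 GB = 71200.0 Mb.
At 58 Mbps: 71200.0 / 58 = 1227.6 s ≈ 20.5 minutes.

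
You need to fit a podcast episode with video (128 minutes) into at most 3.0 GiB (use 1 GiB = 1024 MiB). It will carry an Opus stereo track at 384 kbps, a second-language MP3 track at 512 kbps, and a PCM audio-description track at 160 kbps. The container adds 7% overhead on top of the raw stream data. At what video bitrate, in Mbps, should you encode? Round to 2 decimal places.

Budget: 3.0 GiB = 25769.8 Mb.
Stream payload after overhead: 25769.8 / 1.07 = 24083.9 Mb.
128 min = 7680 s
Total bitrate budget: 24083.9 Mb / 7680 s = 3.136 Mbps.
Audio total: 384 + 512 + 160 = 1056 kbps = 1.056 Mbps.
Video: 3.136 − 1.056 = 2.080 Mbps.

2.08 Mbps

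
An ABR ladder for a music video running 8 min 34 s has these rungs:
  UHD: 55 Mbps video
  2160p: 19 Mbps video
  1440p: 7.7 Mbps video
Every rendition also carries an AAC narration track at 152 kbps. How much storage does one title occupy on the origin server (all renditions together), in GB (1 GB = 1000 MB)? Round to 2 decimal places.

8 min 34 s = 514 s
Audio: 152 kbps = 0.152 Mbps.
Sum of rendition bitrates: (55+0.152) + (19+0.152) + (7.7+0.152) = 82.156 Mbps.
× 514 s = 42,228 Mb = 5,279 MB = 5.279 GB.

5.28 GB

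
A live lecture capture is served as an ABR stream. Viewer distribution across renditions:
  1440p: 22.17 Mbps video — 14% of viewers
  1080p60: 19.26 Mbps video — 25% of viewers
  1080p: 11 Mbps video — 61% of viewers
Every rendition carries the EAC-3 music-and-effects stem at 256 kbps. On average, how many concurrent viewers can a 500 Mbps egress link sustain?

33

Audio: 256 kbps = 0.256 Mbps.
Average per-viewer bitrate: 0.14×22.426 + 0.25×19.516 + 0.61×11.256 = 14.885 Mbps.
500 Mbps = 500.0 Mbps; 500.0 / 14.885 = 33.59 → 33.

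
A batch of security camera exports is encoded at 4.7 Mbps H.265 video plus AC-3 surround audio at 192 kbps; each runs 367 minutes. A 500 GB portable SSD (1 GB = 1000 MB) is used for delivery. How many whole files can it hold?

37

367 min = 22020 s
Audio: 192 kbps = 0.192 Mbps.
Total bitrate: 4.892 Mbps.
Per item: 4.892 Mbps × 22020 s = 107,722 Mb = 13,465 MB.
Capacity: 500 GB = 4,000,000 Mb; 37.13 items → 37 complete.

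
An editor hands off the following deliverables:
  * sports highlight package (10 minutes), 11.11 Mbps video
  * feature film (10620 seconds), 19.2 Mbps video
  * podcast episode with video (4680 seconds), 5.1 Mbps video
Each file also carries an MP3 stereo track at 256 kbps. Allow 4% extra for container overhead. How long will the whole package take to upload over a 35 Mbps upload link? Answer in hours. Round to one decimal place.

2.0 hours

Audio: 256 kbps = 0.256 Mbps.
sports highlight package: 11.366 Mbps × 600 s × 1.04 = 7092.4 Mb
feature film: 19.456 Mbps × 10620 s × 1.04 = 214887.6 Mb
podcast episode with video: 5.356 Mbps × 4680 s × 1.04 = 26068.7 Mb
Total: 248048.7 Mb = 31006.1 MB.
At 35 Mbps: 248048.7 / 35 = 7087 s ≈ 1.97 hours.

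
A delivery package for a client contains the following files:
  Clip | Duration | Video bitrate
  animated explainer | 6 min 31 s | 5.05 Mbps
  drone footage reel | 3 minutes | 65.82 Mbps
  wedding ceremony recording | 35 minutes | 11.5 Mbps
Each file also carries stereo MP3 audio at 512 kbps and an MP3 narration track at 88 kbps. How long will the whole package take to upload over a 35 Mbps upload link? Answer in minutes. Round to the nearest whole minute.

19 minutes

Audio total: 512 + 88 = 600 kbps = 0.600 Mbps.
animated explainer: 5.650 Mbps × 391 s = 2209.2 Mb
drone footage reel: 66.420 Mbps × 180 s = 11955.6 Mb
wedding ceremony recording: 12.100 Mbps × 2100 s = 25410.0 Mb
Total: 39574.8 Mb = 4946.8 MB.
At 35 Mbps: 39574.8 / 35 = 1131 s ≈ 18.8 minutes.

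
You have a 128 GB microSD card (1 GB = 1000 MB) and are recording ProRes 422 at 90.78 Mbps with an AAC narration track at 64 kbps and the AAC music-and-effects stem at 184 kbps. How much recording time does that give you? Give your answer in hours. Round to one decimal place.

3.1 hours

Audio total: 64 + 184 = 248 kbps = 0.248 Mbps.
Total bitrate: 90.78 + 0.248 = 91.028 Mbps.
Capacity: 128 GB = 1,024,000 Mb.
Recording time: 1,024,000 / 91.028 = 11,249 s ≈ 3.12 hours.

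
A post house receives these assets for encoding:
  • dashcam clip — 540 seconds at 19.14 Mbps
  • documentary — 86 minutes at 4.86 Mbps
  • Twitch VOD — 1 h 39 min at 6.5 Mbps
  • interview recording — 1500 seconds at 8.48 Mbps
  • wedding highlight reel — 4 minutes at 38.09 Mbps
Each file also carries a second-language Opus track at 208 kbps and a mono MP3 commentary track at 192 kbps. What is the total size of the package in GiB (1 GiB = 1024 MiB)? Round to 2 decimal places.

11.79 GiB

Audio total: 208 + 192 = 400 kbps = 0.400 Mbps.
dashcam clip: 19.540 Mbps × 540 s = 10551.6 Mb
documentary: 5.260 Mbps × 5160 s = 27141.6 Mb
Twitch VOD: 6.900 Mbps × 5940 s = 40986.0 Mb
interview recording: 8.880 Mbps × 1500 s = 13320.0 Mb
wedding highlight reel: 38.490 Mbps × 240 s = 9237.6 Mb
Total: 101236.8 Mb = 12654.6 MB.
= 11.79 GiB.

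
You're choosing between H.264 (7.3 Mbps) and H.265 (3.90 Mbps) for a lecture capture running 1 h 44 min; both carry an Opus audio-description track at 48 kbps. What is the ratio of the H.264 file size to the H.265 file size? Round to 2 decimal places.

1.86

1 h 44 min = 104 min = 6240 s
Audio: 48 kbps = 0.048 Mbps.
H.264: 7.348 Mbps × 6240 s = 45851.5 Mb = 5.338 GiB.
H.265: 3.948 Mbps × 6240 s = 24635.5 Mb = 2.868 GiB.
Ratio: 5.338 / 2.868 = 1.861.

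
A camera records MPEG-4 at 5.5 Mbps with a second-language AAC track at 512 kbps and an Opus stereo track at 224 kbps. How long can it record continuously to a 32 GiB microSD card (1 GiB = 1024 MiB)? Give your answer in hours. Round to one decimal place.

Audio total: 512 + 224 = 736 kbps = 0.736 Mbps.
Total bitrate: 5.5 + 0.736 = 6.236 Mbps.
Capacity: 32 GiB = 274,878 Mb.
Recording time: 274,878 / 6.236 = 44,079 s ≈ 12.2 hours.

12.2 hours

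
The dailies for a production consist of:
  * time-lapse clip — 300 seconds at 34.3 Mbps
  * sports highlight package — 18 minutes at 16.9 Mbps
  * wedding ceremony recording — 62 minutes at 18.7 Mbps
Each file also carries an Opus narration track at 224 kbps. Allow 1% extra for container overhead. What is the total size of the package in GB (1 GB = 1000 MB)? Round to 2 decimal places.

Audio: 224 kbps = 0.224 Mbps.
time-lapse clip: 34.524 Mbps × 300 s × 1.01 = 10460.8 Mb
sports highlight package: 17.124 Mbps × 1080 s × 1.01 = 18678.9 Mb
wedding ceremony recording: 18.924 Mbps × 3720 s × 1.01 = 71101.3 Mb
Total: 100240.9 Mb = 12530.1 MB.
= 12.53 GB.

12.53 GB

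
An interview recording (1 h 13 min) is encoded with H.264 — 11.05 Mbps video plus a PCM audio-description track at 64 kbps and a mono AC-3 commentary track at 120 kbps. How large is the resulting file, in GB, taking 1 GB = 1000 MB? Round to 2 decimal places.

6.15 GB

1 h 13 min = 73 min = 4380 s
Audio total: 64 + 120 = 184 kbps = 0.184 Mbps.
Total bitrate: 11.05 + 0.184 = 11.234 Mbps.
Stream data: 11.234 Mbps × 4380 s = 49204.9 Mb.
49,205 Mb ÷ 8 = 6,151 MB → 6.151 GB.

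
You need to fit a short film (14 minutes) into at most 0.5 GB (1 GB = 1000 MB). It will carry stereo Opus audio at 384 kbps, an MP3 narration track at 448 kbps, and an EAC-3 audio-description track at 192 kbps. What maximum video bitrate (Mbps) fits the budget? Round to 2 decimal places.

3.74 Mbps

Budget: 0.5 GB = 4000.0 Mb.
14 min = 840 s
Total bitrate budget: 4000.0 Mb / 840 s = 4.762 Mbps.
Audio total: 384 + 448 + 192 = 1024 kbps = 1.024 Mbps.
Video: 4.762 − 1.024 = 3.738 Mbps.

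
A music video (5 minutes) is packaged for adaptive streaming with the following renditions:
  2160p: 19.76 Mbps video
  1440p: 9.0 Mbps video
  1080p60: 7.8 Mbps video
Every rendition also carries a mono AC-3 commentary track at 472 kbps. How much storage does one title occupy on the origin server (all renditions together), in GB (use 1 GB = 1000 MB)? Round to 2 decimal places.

1.42 GB

5 min = 300 s
Audio: 472 kbps = 0.472 Mbps.
Sum of rendition bitrates: (19.76+0.472) + (9.0+0.472) + (7.8+0.472) = 37.976 Mbps.
× 300 s = 11,393 Mb = 1,424 MB = 1.424 GB.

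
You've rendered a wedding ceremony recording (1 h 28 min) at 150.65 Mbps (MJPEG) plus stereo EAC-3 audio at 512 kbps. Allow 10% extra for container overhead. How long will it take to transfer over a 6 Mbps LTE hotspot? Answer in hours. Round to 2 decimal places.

1 h 28 min = 88 min = 5280 s
Audio: 512 kbps = 0.512 Mbps.
Total bitrate: 151.162 Mbps.
File: 151.162 Mbps × 5280 s = 798135.4 Mb.
With 10% container overhead: ×1.10. → 877948.9 Mb.
At 6 Mbps: 877948.9 / 6 = 146324.8 s ≈ 40.6 hours.

40.65 hours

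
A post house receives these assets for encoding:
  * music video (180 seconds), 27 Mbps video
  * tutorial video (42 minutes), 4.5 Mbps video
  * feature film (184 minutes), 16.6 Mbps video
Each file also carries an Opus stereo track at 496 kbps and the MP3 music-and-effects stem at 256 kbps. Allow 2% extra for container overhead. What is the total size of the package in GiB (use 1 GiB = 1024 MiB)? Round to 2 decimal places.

Audio total: 496 + 256 = 752 kbps = 0.752 Mbps.
music video: 27.752 Mbps × 180 s × 1.02 = 5095.3 Mb
tutorial video: 5.252 Mbps × 2520 s × 1.02 = 13499.7 Mb
feature film: 17.352 Mbps × 11040 s × 1.02 = 195397.4 Mb
Total: 213992.4 Mb = 26749.1 MB.
= 24.91 GiB.

24.91 GiB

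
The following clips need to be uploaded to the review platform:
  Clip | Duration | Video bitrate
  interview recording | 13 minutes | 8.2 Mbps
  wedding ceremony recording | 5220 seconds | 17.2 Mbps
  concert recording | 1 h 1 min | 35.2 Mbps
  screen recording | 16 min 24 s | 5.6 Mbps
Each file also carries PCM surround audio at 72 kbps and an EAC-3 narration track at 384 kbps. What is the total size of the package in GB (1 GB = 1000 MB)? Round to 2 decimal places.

Audio total: 72 + 384 = 456 kbps = 0.456 Mbps.
interview recording: 8.656 Mbps × 780 s = 6751.7 Mb
wedding ceremony recording: 17.656 Mbps × 5220 s = 92164.3 Mb
concert recording: 35.656 Mbps × 3660 s = 130501.0 Mb
screen recording: 6.056 Mbps × 984 s = 5959.1 Mb
Total: 235376.1 Mb = 29422.0 MB.
= 29.42 GB.

29.42 GB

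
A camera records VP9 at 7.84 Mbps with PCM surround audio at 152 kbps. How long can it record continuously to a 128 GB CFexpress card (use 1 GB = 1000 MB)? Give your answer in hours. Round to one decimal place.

35.6 hours

Audio: 152 kbps = 0.152 Mbps.
Total bitrate: 7.84 + 0.152 = 7.992 Mbps.
Capacity: 128 GB = 1,024,000 Mb.
Recording time: 1,024,000 / 7.992 = 128,128 s ≈ 35.6 hours.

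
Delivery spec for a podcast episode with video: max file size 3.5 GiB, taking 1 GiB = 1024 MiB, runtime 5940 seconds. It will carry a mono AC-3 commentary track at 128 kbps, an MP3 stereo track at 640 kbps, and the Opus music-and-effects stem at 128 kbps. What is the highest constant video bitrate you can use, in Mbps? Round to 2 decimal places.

4.17 Mbps

Budget: 3.5 GiB = 30064.8 Mb.
Total bitrate budget: 30064.8 Mb / 5940 s = 5.061 Mbps.
Audio total: 128 + 640 + 128 = 896 kbps = 0.896 Mbps.
Video: 5.061 − 0.896 = 4.165 Mbps.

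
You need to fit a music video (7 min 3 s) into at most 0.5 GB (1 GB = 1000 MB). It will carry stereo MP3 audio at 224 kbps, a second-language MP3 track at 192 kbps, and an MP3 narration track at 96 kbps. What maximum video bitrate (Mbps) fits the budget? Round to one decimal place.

8.9 Mbps

Budget: 0.5 GB = 4000.0 Mb.
7 min 3 s = 423 s
Total bitrate budget: 4000.0 Mb / 423 s = 9.456 Mbps.
Audio total: 224 + 192 + 96 = 512 kbps = 0.512 Mbps.
Video: 9.456 − 0.512 = 8.944 Mbps.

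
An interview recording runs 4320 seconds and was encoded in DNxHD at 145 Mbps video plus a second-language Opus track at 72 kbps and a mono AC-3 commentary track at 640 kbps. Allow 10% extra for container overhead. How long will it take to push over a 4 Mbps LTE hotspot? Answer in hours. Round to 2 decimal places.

Audio total: 72 + 640 = 712 kbps = 0.712 Mbps.
Total bitrate: 145.712 Mbps.
File: 145.712 Mbps × 4320 s = 629475.8 Mb.
With 10% container overhead: ×1.10. → 692423.4 Mb.
At 4 Mbps: 692423.4 / 4 = 173105.9 s ≈ 48.1 hours.

48.08 hours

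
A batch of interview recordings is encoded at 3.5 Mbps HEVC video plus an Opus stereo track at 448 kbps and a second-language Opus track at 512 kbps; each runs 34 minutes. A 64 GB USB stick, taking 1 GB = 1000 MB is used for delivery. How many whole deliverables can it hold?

56

34 min = 2040 s
Audio total: 448 + 512 = 960 kbps = 0.960 Mbps.
Total bitrate: 4.460 Mbps.
Per item: 4.460 Mbps × 2040 s = 9,098 Mb = 1,137 MB.
Capacity: 64 GB = 512,000 Mb; 56.27 items → 56 complete.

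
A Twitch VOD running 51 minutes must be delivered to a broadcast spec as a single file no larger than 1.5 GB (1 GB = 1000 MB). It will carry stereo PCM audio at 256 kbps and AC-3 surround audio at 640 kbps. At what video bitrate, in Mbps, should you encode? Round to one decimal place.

3.0 Mbps

Budget: 1.5 GB = 12000.0 Mb.
51 min = 3060 s
Total bitrate budget: 12000.0 Mb / 3060 s = 3.922 Mbps.
Audio total: 256 + 640 = 896 kbps = 0.896 Mbps.
Video: 3.922 − 0.896 = 3.026 Mbps.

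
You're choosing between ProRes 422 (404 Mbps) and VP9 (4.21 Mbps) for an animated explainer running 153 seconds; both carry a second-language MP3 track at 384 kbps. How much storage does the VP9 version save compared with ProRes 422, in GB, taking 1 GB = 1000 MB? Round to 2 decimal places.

7.65 GB

Audio: 384 kbps = 0.384 Mbps.
ProRes 422: 404.384 Mbps × 153 s = 61870.8 Mb = 7.734 GB.
VP9: 4.594 Mbps × 153 s = 702.9 Mb = 0.088 GB.
Saving: 7.734 − 0.088 = 7.646 GB.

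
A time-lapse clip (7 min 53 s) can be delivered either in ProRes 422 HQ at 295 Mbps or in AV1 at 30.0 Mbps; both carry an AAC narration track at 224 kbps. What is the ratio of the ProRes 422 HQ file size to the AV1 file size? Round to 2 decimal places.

7 min 53 s = 473 s
Audio: 224 kbps = 0.224 Mbps.
ProRes 422 HQ: 295.224 Mbps × 473 s = 139641.0 Mb = 16.256 GiB.
AV1: 30.224 Mbps × 473 s = 14296.0 Mb = 1.664 GiB.
Ratio: 16.256 / 1.664 = 9.768.

9.77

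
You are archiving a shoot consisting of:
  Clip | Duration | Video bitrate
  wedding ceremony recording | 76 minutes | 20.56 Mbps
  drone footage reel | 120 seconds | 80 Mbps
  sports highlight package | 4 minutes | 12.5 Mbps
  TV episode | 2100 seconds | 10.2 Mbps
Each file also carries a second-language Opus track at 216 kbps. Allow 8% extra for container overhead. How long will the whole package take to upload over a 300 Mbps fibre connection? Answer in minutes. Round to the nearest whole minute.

8 minutes

Audio: 216 kbps = 0.216 Mbps.
wedding ceremony recording: 20.776 Mbps × 4560 s × 1.08 = 102317.6 Mb
drone footage reel: 80.216 Mbps × 120 s × 1.08 = 10396.0 Mb
sports highlight package: 12.716 Mbps × 240 s × 1.08 = 3296.0 Mb
TV episode: 10.416 Mbps × 2100 s × 1.08 = 23623.5 Mb
Total: 139633.1 Mb = 17454.1 MB.
At 300 Mbps: 139633.1 / 300 = 465 s ≈ 7.76 minutes.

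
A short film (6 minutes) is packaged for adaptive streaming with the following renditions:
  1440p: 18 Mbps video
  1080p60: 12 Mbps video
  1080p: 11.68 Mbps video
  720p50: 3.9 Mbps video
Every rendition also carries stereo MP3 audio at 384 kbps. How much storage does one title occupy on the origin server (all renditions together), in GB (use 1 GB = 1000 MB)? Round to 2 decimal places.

6 min = 360 s
Audio: 384 kbps = 0.384 Mbps.
Sum of rendition bitrates: (18+0.384) + (12+0.384) + (11.68+0.384) + (3.9+0.384) = 47.116 Mbps.
× 360 s = 16,962 Mb = 2,120 MB = 2.120 GB.

2.12 GB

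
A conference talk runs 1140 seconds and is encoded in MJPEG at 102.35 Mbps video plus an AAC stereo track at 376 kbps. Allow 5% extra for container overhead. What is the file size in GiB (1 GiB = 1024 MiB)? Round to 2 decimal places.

14.31 GiB

Audio: 376 kbps = 0.376 Mbps.
Total bitrate: 102.35 + 0.376 = 102.726 Mbps.
Stream data: 102.726 Mbps × 1140 s = 117107.6 Mb.
With 5% container overhead: ×1.05.
122,963 Mb = 15,370,377,750 bytes ÷ 1,073,741,824 = 14.31 GiB.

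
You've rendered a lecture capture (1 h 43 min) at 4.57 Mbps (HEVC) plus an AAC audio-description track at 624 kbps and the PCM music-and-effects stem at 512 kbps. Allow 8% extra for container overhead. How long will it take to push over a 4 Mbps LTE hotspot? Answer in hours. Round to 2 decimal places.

2.64 hours

1 h 43 min = 103 min = 6180 s
Audio total: 624 + 512 = 1136 kbps = 1.136 Mbps.
Total bitrate: 5.706 Mbps.
File: 5.706 Mbps × 6180 s = 35263.1 Mb.
With 8% container overhead: ×1.08. → 38084.1 Mb.
At 4 Mbps: 38084.1 / 4 = 9521.0 s ≈ 2.64 hours.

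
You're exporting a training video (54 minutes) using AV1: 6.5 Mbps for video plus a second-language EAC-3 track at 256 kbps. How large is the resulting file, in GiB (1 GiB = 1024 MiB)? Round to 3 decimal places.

2.548 GiB

54 min = 3240 s
Audio: 256 kbps = 0.256 Mbps.
Total bitrate: 6.5 + 0.256 = 6.756 Mbps.
Stream data: 6.756 Mbps × 3240 s = 21889.4 Mb.
21,889 Mb = 2,736,180,000 bytes ÷ 1,073,741,824 = 2.548 GiB.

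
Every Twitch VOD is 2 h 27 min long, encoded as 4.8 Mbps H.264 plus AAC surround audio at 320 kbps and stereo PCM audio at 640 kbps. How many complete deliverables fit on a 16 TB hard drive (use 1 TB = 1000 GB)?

2519

2 h 27 min = 147 min = 8820 s
Audio total: 320 + 640 = 960 kbps = 0.960 Mbps.
Total bitrate: 5.760 Mbps.
Per item: 5.760 Mbps × 8820 s = 50,803 Mb = 6,350 MB.
Capacity: 16 TB = 128,000,000 Mb; 2519.53 items → 2519 complete.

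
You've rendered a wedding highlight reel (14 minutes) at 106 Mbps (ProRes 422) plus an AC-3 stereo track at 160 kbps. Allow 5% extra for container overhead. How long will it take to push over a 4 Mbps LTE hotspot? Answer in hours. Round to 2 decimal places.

6.50 hours

14 min = 840 s
Audio: 160 kbps = 0.160 Mbps.
Total bitrate: 106.160 Mbps.
File: 106.160 Mbps × 840 s = 89174.4 Mb.
With 5% container overhead: ×1.05. → 93633.1 Mb.
At 4 Mbps: 93633.1 / 4 = 23408.3 s ≈ 6.5 hours.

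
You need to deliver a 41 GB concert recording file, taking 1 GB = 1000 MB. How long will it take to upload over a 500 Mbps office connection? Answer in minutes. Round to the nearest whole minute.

11 minutes

File: 41 GB = 328000.0 Mb.
At 500 Mbps: 328000.0 / 500 = 656.0 s ≈ 10.9 minutes.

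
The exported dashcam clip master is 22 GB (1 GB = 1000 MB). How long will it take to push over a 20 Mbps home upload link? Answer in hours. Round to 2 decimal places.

2.44 hours

File: 22 GB = 176000.0 Mb.
At 20 Mbps: 176000.0 / 20 = 8800.0 s ≈ 2.44 hours.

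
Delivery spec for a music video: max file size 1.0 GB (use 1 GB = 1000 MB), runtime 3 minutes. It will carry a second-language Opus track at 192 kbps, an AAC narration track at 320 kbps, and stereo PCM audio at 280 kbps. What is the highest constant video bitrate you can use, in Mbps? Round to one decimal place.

43.7 Mbps

Budget: 1.0 GB = 8000.0 Mb.
3 min = 180 s
Total bitrate budget: 8000.0 Mb / 180 s = 44.444 Mbps.
Audio total: 192 + 320 + 280 = 792 kbps = 0.792 Mbps.
Video: 44.444 − 0.792 = 43.652 Mbps.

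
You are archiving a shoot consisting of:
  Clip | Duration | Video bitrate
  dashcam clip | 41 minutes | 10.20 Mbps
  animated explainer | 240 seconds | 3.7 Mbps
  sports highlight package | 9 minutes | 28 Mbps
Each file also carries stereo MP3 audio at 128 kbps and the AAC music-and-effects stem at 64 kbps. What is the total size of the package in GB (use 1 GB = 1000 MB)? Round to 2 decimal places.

Audio total: 128 + 64 = 192 kbps = 0.192 Mbps.
dashcam clip: 10.392 Mbps × 2460 s = 25564.3 Mb
animated explainer: 3.892 Mbps × 240 s = 934.1 Mb
sports highlight package: 28.192 Mbps × 540 s = 15223.7 Mb
Total: 41722.1 Mb = 5215.3 MB.
= 5.215 GB.

5.22 GB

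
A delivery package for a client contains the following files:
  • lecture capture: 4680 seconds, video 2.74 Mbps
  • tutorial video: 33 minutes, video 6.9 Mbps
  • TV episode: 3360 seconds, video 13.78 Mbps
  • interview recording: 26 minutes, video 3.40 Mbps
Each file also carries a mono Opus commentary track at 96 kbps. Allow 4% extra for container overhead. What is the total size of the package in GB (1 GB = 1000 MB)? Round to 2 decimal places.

Audio: 96 kbps = 0.096 Mbps.
lecture capture: 2.836 Mbps × 4680 s × 1.04 = 13803.4 Mb
tutorial video: 6.996 Mbps × 1980 s × 1.04 = 14406.2 Mb
TV episode: 13.876 Mbps × 3360 s × 1.04 = 48488.3 Mb
interview recording: 3.496 Mbps × 1560 s × 1.04 = 5671.9 Mb
Total: 82369.7 Mb = 10296.2 MB.
= 10.30 GB.

10.30 GB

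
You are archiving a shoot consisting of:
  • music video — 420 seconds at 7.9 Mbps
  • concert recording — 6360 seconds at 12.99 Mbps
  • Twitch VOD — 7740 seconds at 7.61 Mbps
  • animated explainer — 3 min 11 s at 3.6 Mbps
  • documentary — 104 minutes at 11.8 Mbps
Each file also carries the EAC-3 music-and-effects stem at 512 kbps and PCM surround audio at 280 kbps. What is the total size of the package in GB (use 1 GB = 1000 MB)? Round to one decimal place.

Audio total: 512 + 280 = 792 kbps = 0.792 Mbps.
music video: 8.692 Mbps × 420 s = 3650.6 Mb
concert recording: 13.782 Mbps × 6360 s = 87653.5 Mb
Twitch VOD: 8.402 Mbps × 7740 s = 65031.5 Mb
animated explainer: 4.392 Mbps × 191 s = 838.9 Mb
documentary: 12.592 Mbps × 6240 s = 78574.1 Mb
Total: 235748.6 Mb = 29468.6 MB.
= 29.47 GB.

29.5 GB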